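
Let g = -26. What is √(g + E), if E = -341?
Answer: I*√367 ≈ 19.157*I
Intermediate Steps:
√(g + E) = √(-26 - 341) = √(-367) = I*√367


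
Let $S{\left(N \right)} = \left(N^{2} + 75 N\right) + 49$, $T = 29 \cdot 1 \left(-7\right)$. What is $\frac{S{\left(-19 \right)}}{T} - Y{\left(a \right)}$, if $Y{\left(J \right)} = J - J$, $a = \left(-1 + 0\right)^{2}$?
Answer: $5$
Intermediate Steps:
$T = -203$ ($T = 29 \left(-7\right) = -203$)
$S{\left(N \right)} = 49 + N^{2} + 75 N$
$a = 1$ ($a = \left(-1\right)^{2} = 1$)
$Y{\left(J \right)} = 0$
$\frac{S{\left(-19 \right)}}{T} - Y{\left(a \right)} = \frac{49 + \left(-19\right)^{2} + 75 \left(-19\right)}{-203} - 0 = \left(49 + 361 - 1425\right) \left(- \frac{1}{203}\right) + 0 = \left(-1015\right) \left(- \frac{1}{203}\right) + 0 = 5 + 0 = 5$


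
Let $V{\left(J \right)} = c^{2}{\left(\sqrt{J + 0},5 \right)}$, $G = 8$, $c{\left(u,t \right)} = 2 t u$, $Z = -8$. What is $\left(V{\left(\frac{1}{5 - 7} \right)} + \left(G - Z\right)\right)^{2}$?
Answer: $1156$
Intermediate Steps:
$c{\left(u,t \right)} = 2 t u$
$V{\left(J \right)} = 100 J$ ($V{\left(J \right)} = \left(2 \cdot 5 \sqrt{J + 0}\right)^{2} = \left(2 \cdot 5 \sqrt{J}\right)^{2} = \left(10 \sqrt{J}\right)^{2} = 100 J$)
$\left(V{\left(\frac{1}{5 - 7} \right)} + \left(G - Z\right)\right)^{2} = \left(\frac{100}{5 - 7} + \left(8 - -8\right)\right)^{2} = \left(\frac{100}{-2} + \left(8 + 8\right)\right)^{2} = \left(100 \left(- \frac{1}{2}\right) + 16\right)^{2} = \left(-50 + 16\right)^{2} = \left(-34\right)^{2} = 1156$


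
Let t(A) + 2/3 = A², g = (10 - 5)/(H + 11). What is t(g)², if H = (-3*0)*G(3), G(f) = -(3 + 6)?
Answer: 27889/131769 ≈ 0.21165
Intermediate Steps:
G(f) = -9 (G(f) = -1*9 = -9)
H = 0 (H = -3*0*(-9) = 0*(-9) = 0)
g = 5/11 (g = (10 - 5)/(0 + 11) = 5/11 ≈ 0.45455)
t(A) = -⅔ + A²
t(g)² = (-⅔ + (5/11)²)² = (-⅔ + 25/121)² = (-167/363)² = 27889/131769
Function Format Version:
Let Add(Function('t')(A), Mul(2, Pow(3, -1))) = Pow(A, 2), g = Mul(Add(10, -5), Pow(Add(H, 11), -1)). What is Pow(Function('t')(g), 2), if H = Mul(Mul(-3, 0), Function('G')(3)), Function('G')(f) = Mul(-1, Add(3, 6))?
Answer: Rational(27889, 131769) ≈ 0.21165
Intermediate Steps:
Function('G')(f) = -9 (Function('G')(f) = Mul(-1, 9) = -9)
H = 0 (H = Mul(Mul(-3, 0), -9) = Mul(0, -9) = 0)
g = Rational(5, 11) (g = Mul(Add(10, -5), Pow(Add(0, 11), -1)) = Mul(5, Pow(11, -1)) = Mul(5, Rational(1, 11)) = Rational(5, 11) ≈ 0.45455)
Function('t')(A) = Add(Rational(-2, 3), Pow(A, 2))
Pow(Function('t')(g), 2) = Pow(Add(Rational(-2, 3), Pow(Rational(5, 11), 2)), 2) = Pow(Add(Rational(-2, 3), Rational(25, 121)), 2) = Pow(Rational(-167, 363), 2) = Rational(27889, 131769)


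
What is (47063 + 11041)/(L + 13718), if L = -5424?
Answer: 29052/4147 ≈ 7.0055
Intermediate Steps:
(47063 + 11041)/(L + 13718) = (47063 + 11041)/(-5424 + 13718) = 58104/8294 = 58104*(1/8294) = 29052/4147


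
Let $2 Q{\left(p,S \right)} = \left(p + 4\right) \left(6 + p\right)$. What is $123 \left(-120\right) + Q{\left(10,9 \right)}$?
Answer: $-14648$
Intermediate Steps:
$Q{\left(p,S \right)} = \frac{\left(4 + p\right) \left(6 + p\right)}{2}$ ($Q{\left(p,S \right)} = \frac{\left(p + 4\right) \left(6 + p\right)}{2} = \frac{\left(4 + p\right) \left(6 + p\right)}{2}$)
$123 \left(-120\right) + Q{\left(10,9 \right)} = 123 \left(-120\right) + \left(12 + \frac{10^{2}}{2} + 5 \cdot 10\right) = -14760 + \left(12 + \frac{1}{2} \cdot 100 + 50\right) = -14760 + \left(12 + 50 + 50\right) = -14760 + 112 = -14648$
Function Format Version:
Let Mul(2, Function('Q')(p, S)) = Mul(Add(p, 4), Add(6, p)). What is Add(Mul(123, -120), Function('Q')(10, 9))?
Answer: -14648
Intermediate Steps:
Function('Q')(p, S) = Mul(Rational(1, 2), Add(4, p), Add(6, p)) (Function('Q')(p, S) = Mul(Rational(1, 2), Mul(Add(p, 4), Add(6, p))) = Mul(Rational(1, 2), Mul(Add(4, p), Add(6, p))) = Mul(Rational(1, 2), Add(4, p), Add(6, p)))
Add(Mul(123, -120), Function('Q')(10, 9)) = Add(Mul(123, -120), Add(12, Mul(Rational(1, 2), Pow(10, 2)), Mul(5, 10))) = Add(-14760, Add(12, Mul(Rational(1, 2), 100), 50)) = Add(-14760, Add(12, 50, 50)) = Add(-14760, 112) = -14648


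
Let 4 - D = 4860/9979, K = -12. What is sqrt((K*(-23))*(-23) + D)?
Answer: 2*I*sqrt(157946703911)/9979 ≈ 79.652*I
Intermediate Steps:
D = 35056/9979 (D = 4 - 4860/9979 = 35056/9979 ≈ 3.5130)
sqrt((K*(-23))*(-23) + D) = sqrt(-12*(-23)*(-23) + 35056/9979) = sqrt(276*(-23) + 35056/9979) = sqrt(-6348 + 35056/9979) = sqrt(-63311636/9979) = 2*I*sqrt(157946703911)/9979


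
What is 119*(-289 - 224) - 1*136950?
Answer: -197997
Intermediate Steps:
119*(-289 - 224) - 1*136950 = 119*(-513) - 136950 = -61047 - 136950 = -197997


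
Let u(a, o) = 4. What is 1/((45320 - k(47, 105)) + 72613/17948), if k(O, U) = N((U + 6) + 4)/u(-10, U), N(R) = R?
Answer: 4487/203239992 ≈ 2.2077e-5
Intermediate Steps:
k(O, U) = 5/2 + U/4 (k(O, U) = ((U + 6) + 4)/4 = ((6 + U) + 4)*(1/4) = (10 + U)*(1/4) = 5/2 + U/4)
1/((45320 - k(47, 105)) + 72613/17948) = 1/((45320 - (5/2 + (1/4)*105)) + 72613/17948) = 1/((45320 - (5/2 + 105/4)) + 72613*(1/17948)) = 1/((45320 - 1*115/4) + 72613/17948) = 1/((45320 - 115/4) + 72613/17948) = 1/(181165/4 + 72613/17948) = 1/(203239992/4487) = 4487/203239992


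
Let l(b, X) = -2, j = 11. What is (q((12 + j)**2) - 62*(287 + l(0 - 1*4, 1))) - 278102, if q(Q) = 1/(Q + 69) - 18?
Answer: -176882419/598 ≈ -2.9579e+5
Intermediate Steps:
q(Q) = -18 + 1/(69 + Q) (q(Q) = 1/(69 + Q) - 18 = -18 + 1/(69 + Q))
(q((12 + j)**2) - 62*(287 + l(0 - 1*4, 1))) - 278102 = ((-1241 - 18*(12 + 11)**2)/(69 + (12 + 11)**2) - 62*(287 - 2)) - 278102 = ((-1241 - 18*23**2)/(69 + 23**2) - 62*285) - 278102 = ((-1241 - 18*529)/(69 + 529) - 17670) - 278102 = ((-1241 - 9522)/598 - 17670) - 278102 = ((1/598)*(-10763) - 17670) - 278102 = (-10763/598 - 17670) - 278102 = -10577423/598 - 278102 = -176882419/598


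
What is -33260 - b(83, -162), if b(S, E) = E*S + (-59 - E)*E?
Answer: -3128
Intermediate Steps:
b(S, E) = E*S + E*(-59 - E)
-33260 - b(83, -162) = -33260 - (-162)*(-59 + 83 - 1*(-162)) = -33260 - (-162)*(-59 + 83 + 162) = -33260 - (-162)*186 = -33260 - 1*(-30132) = -33260 + 30132 = -3128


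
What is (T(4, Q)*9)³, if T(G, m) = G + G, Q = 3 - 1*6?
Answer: 373248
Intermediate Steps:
Q = -3 (Q = 3 - 6 = -3)
T(G, m) = 2*G
(T(4, Q)*9)³ = ((2*4)*9)³ = (8*9)³ = 72³ = 373248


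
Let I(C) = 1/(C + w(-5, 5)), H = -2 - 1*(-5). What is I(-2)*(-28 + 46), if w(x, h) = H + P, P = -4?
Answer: -6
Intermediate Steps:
H = 3 (H = -2 + 5 = 3)
w(x, h) = -1 (w(x, h) = 3 - 4 = -1)
I(C) = 1/(-1 + C) (I(C) = 1/(C - 1) = 1/(-1 + C))
I(-2)*(-28 + 46) = (-28 + 46)/(-1 - 2) = 18/(-3) = -⅓*18 = -6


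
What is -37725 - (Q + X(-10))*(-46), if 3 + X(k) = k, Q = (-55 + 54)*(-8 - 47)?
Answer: -35793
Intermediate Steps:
Q = 55 (Q = -1*(-55) = 55)
X(k) = -3 + k
-37725 - (Q + X(-10))*(-46) = -37725 - (55 + (-3 - 10))*(-46) = -37725 - (55 - 13)*(-46) = -37725 - 42*(-46) = -37725 - 1*(-1932) = -37725 + 1932 = -35793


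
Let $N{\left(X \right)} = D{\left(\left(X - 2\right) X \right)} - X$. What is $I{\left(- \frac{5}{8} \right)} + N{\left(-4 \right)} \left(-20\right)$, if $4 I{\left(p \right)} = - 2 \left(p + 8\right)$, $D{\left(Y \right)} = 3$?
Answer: $- \frac{2299}{16} \approx -143.69$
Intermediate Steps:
$I{\left(p \right)} = -4 - \frac{p}{2}$ ($I{\left(p \right)} = \frac{\left(-2\right) \left(p + 8\right)}{4} = \frac{\left(-2\right) \left(8 + p\right)}{4} = \frac{-16 - 2 p}{4} = -4 - \frac{p}{2}$)
$N{\left(X \right)} = 3 - X$
$I{\left(- \frac{5}{8} \right)} + N{\left(-4 \right)} \left(-20\right) = \left(-4 - \frac{\left(-5\right) \frac{1}{8}}{2}\right) + \left(3 - -4\right) \left(-20\right) = \left(-4 - \frac{\left(-5\right) \frac{1}{8}}{2}\right) + \left(3 + 4\right) \left(-20\right) = \left(-4 - - \frac{5}{16}\right) + 7 \left(-20\right) = \left(-4 + \frac{5}{16}\right) - 140 = - \frac{59}{16} - 140 = - \frac{2299}{16}$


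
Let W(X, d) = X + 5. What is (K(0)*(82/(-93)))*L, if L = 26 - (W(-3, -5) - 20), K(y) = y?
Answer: 0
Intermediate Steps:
W(X, d) = 5 + X
L = 44 (L = 26 - ((5 - 3) - 20) = 26 - (2 - 20) = 26 - 1*(-18) = 26 + 18 = 44)
(K(0)*(82/(-93)))*L = (0*(82/(-93)))*44 = (0*(82*(-1/93)))*44 = (0*(-82/93))*44 = 0*44 = 0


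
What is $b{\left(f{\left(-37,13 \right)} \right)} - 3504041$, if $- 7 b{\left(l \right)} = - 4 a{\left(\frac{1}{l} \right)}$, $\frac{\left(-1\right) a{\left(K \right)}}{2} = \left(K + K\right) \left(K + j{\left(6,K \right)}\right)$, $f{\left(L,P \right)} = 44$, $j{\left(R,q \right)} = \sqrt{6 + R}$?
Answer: $- \frac{2967922728}{847} - \frac{8 \sqrt{3}}{77} \approx -3.504 \cdot 10^{6}$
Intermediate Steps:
$a{\left(K \right)} = - 4 K \left(K + 2 \sqrt{3}\right)$ ($a{\left(K \right)} = - 2 \left(K + K\right) \left(K + \sqrt{6 + 6}\right) = - 2 \cdot 2 K \left(K + \sqrt{12}\right) = - 2 \cdot 2 K \left(K + 2 \sqrt{3}\right) = - 4 K \left(K + 2 \sqrt{3}\right)$)
$b{\left(l \right)} = - \frac{16 \left(\frac{1}{l} + 2 \sqrt{3}\right)}{7 l}$ ($b{\left(l \right)} = - \frac{\left(-4\right) \left(- \frac{4 \left(\frac{1}{l} + 2 \sqrt{3}\right)}{l}\right)}{7} = - \frac{16 \frac{1}{l} \left(\frac{1}{l} + 2 \sqrt{3}\right)}{7} = - \frac{16 \left(\frac{1}{l} + 2 \sqrt{3}\right)}{7 l}$)
$b{\left(f{\left(-37,13 \right)} \right)} - 3504041 = \frac{16 \left(-1 - 88 \sqrt{3}\right)}{7 \cdot 1936} - 3504041 = \frac{16}{7} \cdot \frac{1}{1936} \left(-1 - 88 \sqrt{3}\right) - 3504041 = \left(- \frac{1}{847} - \frac{8 \sqrt{3}}{77}\right) - 3504041 = - \frac{2967922728}{847} - \frac{8 \sqrt{3}}{77}$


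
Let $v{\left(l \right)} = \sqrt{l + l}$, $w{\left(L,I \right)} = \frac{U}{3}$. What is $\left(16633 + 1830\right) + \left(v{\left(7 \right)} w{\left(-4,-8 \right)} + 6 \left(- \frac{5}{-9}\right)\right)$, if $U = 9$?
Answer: $\frac{55399}{3} + 3 \sqrt{14} \approx 18478.0$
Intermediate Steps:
$w{\left(L,I \right)} = 3$ ($w{\left(L,I \right)} = \frac{9}{3} = 9 \cdot \frac{1}{3} = 3$)
$v{\left(l \right)} = \sqrt{2} \sqrt{l}$ ($v{\left(l \right)} = \sqrt{2 l} = \sqrt{2} \sqrt{l}$)
$\left(16633 + 1830\right) + \left(v{\left(7 \right)} w{\left(-4,-8 \right)} + 6 \left(- \frac{5}{-9}\right)\right) = \left(16633 + 1830\right) + \left(\sqrt{2} \sqrt{7} \cdot 3 + 6 \left(- \frac{5}{-9}\right)\right) = 18463 + \left(\sqrt{14} \cdot 3 + 6 \left(\left(-5\right) \left(- \frac{1}{9}\right)\right)\right) = 18463 + \left(3 \sqrt{14} + 6 \cdot \frac{5}{9}\right) = 18463 + \left(3 \sqrt{14} + \frac{10}{3}\right) = 18463 + \left(\frac{10}{3} + 3 \sqrt{14}\right) = \frac{55399}{3} + 3 \sqrt{14}$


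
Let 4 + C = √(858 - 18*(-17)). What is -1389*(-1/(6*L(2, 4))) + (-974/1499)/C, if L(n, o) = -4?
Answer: -199196411/3441704 - 487*√291/430213 ≈ -57.897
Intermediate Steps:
C = -4 + 2*√291 (C = -4 + √(858 - 18*(-17)) = -4 + √(858 + 306) = -4 + √1164 = -4 + 2*√291 ≈ 30.117)
-1389*(-1/(6*L(2, 4))) + (-974/1499)/C = -1389/(-4*(-3)*2) + (-974/1499)/(-4 + 2*√291) = -1389/(12*2) + (-974*1/1499)/(-4 + 2*√291) = -1389/24 - 974/(1499*(-4 + 2*√291)) = -1389*1/24 - 974/(1499*(-4 + 2*√291)) = -463/8 - 974/(1499*(-4 + 2*√291))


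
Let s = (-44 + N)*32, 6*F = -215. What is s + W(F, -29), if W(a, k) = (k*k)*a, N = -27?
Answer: -194447/6 ≈ -32408.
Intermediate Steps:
F = -215/6 (F = (⅙)*(-215) = -215/6 ≈ -35.833)
s = -2272 (s = (-44 - 27)*32 = -71*32 = -2272)
W(a, k) = a*k² (W(a, k) = k²*a = a*k²)
s + W(F, -29) = -2272 - 215/6*(-29)² = -2272 - 215/6*841 = -2272 - 180815/6 = -194447/6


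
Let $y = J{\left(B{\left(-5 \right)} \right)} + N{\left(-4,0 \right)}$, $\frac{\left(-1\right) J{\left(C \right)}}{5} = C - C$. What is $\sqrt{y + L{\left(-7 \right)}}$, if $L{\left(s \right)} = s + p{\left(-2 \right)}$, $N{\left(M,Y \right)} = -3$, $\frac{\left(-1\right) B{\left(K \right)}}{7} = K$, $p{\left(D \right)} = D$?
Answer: $2 i \sqrt{3} \approx 3.4641 i$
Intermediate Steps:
$B{\left(K \right)} = - 7 K$
$J{\left(C \right)} = 0$ ($J{\left(C \right)} = - 5 \left(C - C\right) = \left(-5\right) 0 = 0$)
$L{\left(s \right)} = -2 + s$ ($L{\left(s \right)} = s - 2 = -2 + s$)
$y = -3$ ($y = 0 - 3 = -3$)
$\sqrt{y + L{\left(-7 \right)}} = \sqrt{-3 - 9} = \sqrt{-12} = 2 i \sqrt{3}$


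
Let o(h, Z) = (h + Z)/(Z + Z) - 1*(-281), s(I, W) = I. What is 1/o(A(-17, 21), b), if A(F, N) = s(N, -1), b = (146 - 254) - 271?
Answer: 379/106678 ≈ 0.0035527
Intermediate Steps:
b = -379 (b = -108 - 271 = -379)
A(F, N) = N
o(h, Z) = 281 + (Z + h)/(2*Z) (o(h, Z) = (Z + h)/((2*Z)) + 281 = (Z + h)*(1/(2*Z)) + 281 = (Z + h)/(2*Z) + 281 = 281 + (Z + h)/(2*Z))
1/o(A(-17, 21), b) = 1/((1/2)*(21 + 563*(-379))/(-379)) = 1/((1/2)*(-1/379)*(21 - 213377)) = 1/((1/2)*(-1/379)*(-213356)) = 1/(106678/379) = 379/106678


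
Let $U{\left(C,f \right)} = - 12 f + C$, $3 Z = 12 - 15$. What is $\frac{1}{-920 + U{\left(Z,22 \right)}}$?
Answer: $- \frac{1}{1185} \approx -0.00084388$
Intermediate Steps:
$Z = -1$ ($Z = \frac{12 - 15}{3} = \frac{1}{3} \left(-3\right) = -1$)
$U{\left(C,f \right)} = C - 12 f$
$\frac{1}{-920 + U{\left(Z,22 \right)}} = \frac{1}{-920 - 265} = \frac{1}{-1185} = - \frac{1}{1185}$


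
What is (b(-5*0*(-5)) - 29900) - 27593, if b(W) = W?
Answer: -57493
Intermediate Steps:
(b(-5*0*(-5)) - 29900) - 27593 = (-5*0*(-5) - 29900) - 27593 = (0*(-5) - 29900) - 27593 = (0 - 29900) - 27593 = -29900 - 27593 = -57493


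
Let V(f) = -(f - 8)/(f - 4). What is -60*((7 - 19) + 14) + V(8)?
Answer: -120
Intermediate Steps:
V(f) = -(-8 + f)/(-4 + f)
-60*((7 - 19) + 14) + V(8) = -60*((7 - 19) + 14) + (8 - 1*8)/(-4 + 8) = -60*(-12 + 14) + (8 - 8)/4 = -60*2 + (¼)*0 = -120 + 0 = -120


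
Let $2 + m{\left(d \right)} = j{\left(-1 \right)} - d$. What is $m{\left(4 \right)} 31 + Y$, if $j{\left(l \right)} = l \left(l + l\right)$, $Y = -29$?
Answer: $-153$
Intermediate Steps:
$j{\left(l \right)} = 2 l^{2}$ ($j{\left(l \right)} = l 2 l = 2 l^{2}$)
$m{\left(d \right)} = - d$ ($m{\left(d \right)} = -2 - \left(-2 + d\right) = - d$)
$m{\left(4 \right)} 31 + Y = \left(-1\right) 4 \cdot 31 - 29 = \left(-4\right) 31 - 29 = -124 - 29 = -153$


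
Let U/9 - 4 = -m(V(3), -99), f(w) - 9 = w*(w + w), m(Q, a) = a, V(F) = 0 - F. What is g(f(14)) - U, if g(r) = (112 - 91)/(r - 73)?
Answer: -304035/328 ≈ -926.94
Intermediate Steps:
V(F) = -F
f(w) = 9 + 2*w**2 (f(w) = 9 + w*(w + w) = 9 + w*(2*w) = 9 + 2*w**2)
g(r) = 21/(-73 + r)
U = 927 (U = 36 + 9*(-1*(-99)) = 36 + 9*99 = 36 + 891 = 927)
g(f(14)) - U = 21/(-73 + (9 + 2*14**2)) - 1*927 = 21/(-73 + (9 + 2*196)) - 927 = 21/(-73 + (9 + 392)) - 927 = 21/(-73 + 401) - 927 = 21/328 - 927 = -304035/328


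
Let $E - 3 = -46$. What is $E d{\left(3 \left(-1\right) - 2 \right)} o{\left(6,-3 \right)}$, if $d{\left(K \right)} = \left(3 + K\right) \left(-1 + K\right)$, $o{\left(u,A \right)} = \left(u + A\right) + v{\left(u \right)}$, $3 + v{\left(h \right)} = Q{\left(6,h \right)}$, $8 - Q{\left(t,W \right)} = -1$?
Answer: $-4644$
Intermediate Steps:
$E = -43$ ($E = 3 - 46 = -43$)
$Q{\left(t,W \right)} = 9$ ($Q{\left(t,W \right)} = 8 - -1 = 8 + 1 = 9$)
$v{\left(h \right)} = 6$ ($v{\left(h \right)} = -3 + 9 = 6$)
$o{\left(u,A \right)} = 6 + A + u$ ($o{\left(u,A \right)} = \left(u + A\right) + 6 = \left(A + u\right) + 6 = 6 + A + u$)
$d{\left(K \right)} = \left(-1 + K\right) \left(3 + K\right)$
$E d{\left(3 \left(-1\right) - 2 \right)} o{\left(6,-3 \right)} = - 43 \left(-3 + \left(3 \left(-1\right) - 2\right)^{2} + 2 \left(3 \left(-1\right) - 2\right)\right) \left(6 - 3 + 6\right) = - 43 \left(-3 + \left(-3 - 2\right)^{2} + 2 \left(-3 - 2\right)\right) 9 = - 43 \left(-3 + \left(-5\right)^{2} + 2 \left(-5\right)\right) 9 = - 43 \left(-3 + 25 - 10\right) 9 = \left(-43\right) 12 \cdot 9 = \left(-516\right) 9 = -4644$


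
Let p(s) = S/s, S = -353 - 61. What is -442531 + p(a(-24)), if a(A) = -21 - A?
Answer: -442669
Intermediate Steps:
S = -414
p(s) = -414/s
-442531 + p(a(-24)) = -442531 - 414/(-21 - 1*(-24)) = -442531 - 414/(-21 + 24) = -442531 - 414/3 = -442531 - 414*1/3 = -442531 - 138 = -442669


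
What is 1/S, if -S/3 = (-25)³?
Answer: 1/46875 ≈ 2.1333e-5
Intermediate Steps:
S = 46875 (S = -3*(-25)³ = -3*(-15625) = 46875)
1/S = 1/46875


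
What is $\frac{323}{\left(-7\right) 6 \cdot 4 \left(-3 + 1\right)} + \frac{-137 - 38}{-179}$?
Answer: $\frac{116617}{60144} \approx 1.939$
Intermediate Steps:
$\frac{323}{\left(-7\right) 6 \cdot 4 \left(-3 + 1\right)} + \frac{-137 - 38}{-179} = \frac{323}{\left(-42\right) 4 \left(-2\right)} - - \frac{175}{179} = \frac{323}{\left(-42\right) \left(-8\right)} + \frac{175}{179} = \frac{323}{336} + \frac{175}{179} = \frac{116617}{60144}$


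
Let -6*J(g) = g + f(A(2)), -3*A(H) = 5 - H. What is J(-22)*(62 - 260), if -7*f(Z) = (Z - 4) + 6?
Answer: -5115/7 ≈ -730.71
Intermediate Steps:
A(H) = -5/3 + H/3 (A(H) = -(5 - H)/3 = -5/3 + H/3)
f(Z) = -2/7 - Z/7 (f(Z) = -((Z - 4) + 6)/7 = -((-4 + Z) + 6)/7 = -(2 + Z)/7 = -2/7 - Z/7)
J(g) = 1/42 - g/6 (J(g) = -(g + (-2/7 - (-5/3 + (⅓)*2)/7))/6 = -(g + (-2/7 - (-5/3 + ⅔)/7))/6 = -(g + (-2/7 - ⅐*(-1)))/6 = -(g + (-2/7 + ⅐))/6 = -(g - ⅐)/6 = -(-⅐ + g)/6 = 1/42 - g/6)
J(-22)*(62 - 260) = (1/42 - ⅙*(-22))*(62 - 260) = (1/42 + 11/3)*(-198) = (155/42)*(-198) = -5115/7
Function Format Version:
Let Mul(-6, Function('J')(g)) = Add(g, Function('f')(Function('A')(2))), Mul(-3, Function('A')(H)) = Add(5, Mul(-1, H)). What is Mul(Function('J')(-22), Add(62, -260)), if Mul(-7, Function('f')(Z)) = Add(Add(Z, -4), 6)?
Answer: Rational(-5115, 7) ≈ -730.71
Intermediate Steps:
Function('A')(H) = Add(Rational(-5, 3), Mul(Rational(1, 3), H)) (Function('A')(H) = Mul(Rational(-1, 3), Add(5, Mul(-1, H))) = Add(Rational(-5, 3), Mul(Rational(1, 3), H)))
Function('f')(Z) = Add(Rational(-2, 7), Mul(Rational(-1, 7), Z)) (Function('f')(Z) = Mul(Rational(-1, 7), Add(Add(Z, -4), 6)) = Mul(Rational(-1, 7), Add(Add(-4, Z), 6)) = Mul(Rational(-1, 7), Add(2, Z)) = Add(Rational(-2, 7), Mul(Rational(-1, 7), Z)))
Function('J')(g) = Add(Rational(1, 42), Mul(Rational(-1, 6), g)) (Function('J')(g) = Mul(Rational(-1, 6), Add(g, Add(Rational(-2, 7), Mul(Rational(-1, 7), Add(Rational(-5, 3), Mul(Rational(1, 3), 2)))))) = Mul(Rational(-1, 6), Add(g, Add(Rational(-2, 7), Mul(Rational(-1, 7), Add(Rational(-5, 3), Rational(2, 3)))))) = Mul(Rational(-1, 6), Add(g, Add(Rational(-2, 7), Mul(Rational(-1, 7), -1)))) = Mul(Rational(-1, 6), Add(g, Add(Rational(-2, 7), Rational(1, 7)))) = Mul(Rational(-1, 6), Add(g, Rational(-1, 7))) = Mul(Rational(-1, 6), Add(Rational(-1, 7), g)) = Add(Rational(1, 42), Mul(Rational(-1, 6), g)))
Mul(Function('J')(-22), Add(62, -260)) = Mul(Add(Rational(1, 42), Mul(Rational(-1, 6), -22)), Add(62, -260)) = Mul(Add(Rational(1, 42), Rational(11, 3)), -198) = Mul(Rational(155, 42), -198) = Rational(-5115, 7)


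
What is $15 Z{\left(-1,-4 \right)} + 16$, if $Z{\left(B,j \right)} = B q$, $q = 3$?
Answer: $-29$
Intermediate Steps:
$Z{\left(B,j \right)} = 3 B$ ($Z{\left(B,j \right)} = B 3 = 3 B$)
$15 Z{\left(-1,-4 \right)} + 16 = 15 \cdot 3 \left(-1\right) + 16 = 15 \left(-3\right) + 16 = -45 + 16 = -29$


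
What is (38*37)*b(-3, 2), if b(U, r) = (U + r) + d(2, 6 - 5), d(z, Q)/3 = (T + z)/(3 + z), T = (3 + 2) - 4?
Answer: 5624/5 ≈ 1124.8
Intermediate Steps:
T = 1 (T = 5 - 4 = 1)
d(z, Q) = 3*(1 + z)/(3 + z) (d(z, Q) = 3*((1 + z)/(3 + z)) = 3*(1 + z)/(3 + z))
b(U, r) = 9/5 + U + r (b(U, r) = (U + r) + 3*(1 + 2)/(3 + 2) = (U + r) + 3*3/5 = (U + r) + 3*(⅕)*3 = (U + r) + 9/5 = 9/5 + U + r)
(38*37)*b(-3, 2) = (38*37)*(9/5 - 3 + 2) = 1406*(⅘) = 5624/5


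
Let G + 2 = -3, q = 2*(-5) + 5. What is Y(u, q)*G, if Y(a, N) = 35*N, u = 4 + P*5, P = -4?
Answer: 875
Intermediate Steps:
q = -5 (q = -10 + 5 = -5)
G = -5 (G = -2 - 3 = -5)
u = -16 (u = 4 - 4*5 = 4 - 20 = -16)
Y(u, q)*G = (35*(-5))*(-5) = -175*(-5) = 875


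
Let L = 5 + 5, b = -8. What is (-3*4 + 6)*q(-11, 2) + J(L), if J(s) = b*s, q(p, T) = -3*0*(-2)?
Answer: -80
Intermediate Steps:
q(p, T) = 0 (q(p, T) = 0*(-2) = 0)
L = 10
J(s) = -8*s
(-3*4 + 6)*q(-11, 2) + J(L) = (-3*4 + 6)*0 - 8*10 = (-12 + 6)*0 - 80 = -6*0 - 80 = 0 - 80 = -80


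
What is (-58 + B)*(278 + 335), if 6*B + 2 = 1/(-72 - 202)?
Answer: -19595771/548 ≈ -35759.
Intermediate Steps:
B = -183/548 (B = -⅓ + 1/(6*(-72 - 202)) = -⅓ + (⅙)/(-274) = -⅓ + (⅙)*(-1/274) = -⅓ - 1/1644 = -183/548 ≈ -0.33394)
(-58 + B)*(278 + 335) = (-58 - 183/548)*(278 + 335) = -31967/548*613 = -19595771/548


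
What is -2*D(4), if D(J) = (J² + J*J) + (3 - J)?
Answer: -62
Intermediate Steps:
D(J) = 3 - J + 2*J² (D(J) = (J² + J²) + (3 - J) = 2*J² + (3 - J) = 3 - J + 2*J²)
-2*D(4) = -2*(3 - 1*4 + 2*4²) = -2*(3 - 4 + 2*16) = -2*(3 - 4 + 32) = -2*31 = -62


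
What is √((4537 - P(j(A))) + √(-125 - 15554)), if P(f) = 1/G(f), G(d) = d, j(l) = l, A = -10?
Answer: √(453710 + 100*I*√15679)/10 ≈ 67.364 + 0.92939*I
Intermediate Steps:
P(f) = 1/f
√((4537 - P(j(A))) + √(-125 - 15554)) = √((4537 - 1/(-10)) + √(-125 - 15554)) = √((4537 - 1*(-⅒)) + √(-15679)) = √((4537 + ⅒) + I*√15679) = √(45371/10 + I*√15679)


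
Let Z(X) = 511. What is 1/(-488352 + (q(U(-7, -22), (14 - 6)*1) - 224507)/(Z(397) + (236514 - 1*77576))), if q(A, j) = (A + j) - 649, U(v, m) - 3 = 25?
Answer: -159449/77867463168 ≈ -2.0477e-6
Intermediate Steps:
U(v, m) = 28 (U(v, m) = 3 + 25 = 28)
q(A, j) = -649 + A + j
1/(-488352 + (q(U(-7, -22), (14 - 6)*1) - 224507)/(Z(397) + (236514 - 1*77576))) = 1/(-488352 + ((-649 + 28 + (14 - 6)*1) - 224507)/(511 + (236514 - 1*77576))) = 1/(-488352 + ((-649 + 28 + 8*1) - 224507)/(511 + (236514 - 77576))) = 1/(-488352 + ((-649 + 28 + 8) - 224507)/(511 + 158938)) = 1/(-488352 + (-613 - 224507)/159449) = 1/(-488352 - 225120*1/159449) = 1/(-488352 - 225120/159449) = 1/(-77867463168/159449) = -159449/77867463168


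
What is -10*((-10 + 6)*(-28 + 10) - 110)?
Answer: 380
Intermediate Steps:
-10*((-10 + 6)*(-28 + 10) - 110) = -10*(-4*(-18) - 110) = -10*(72 - 110) = -10*(-38) = 380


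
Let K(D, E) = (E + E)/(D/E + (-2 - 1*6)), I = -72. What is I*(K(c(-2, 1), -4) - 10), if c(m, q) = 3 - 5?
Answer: 3216/5 ≈ 643.20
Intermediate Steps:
c(m, q) = -2
K(D, E) = 2*E/(-8 + D/E) (K(D, E) = (2*E)/(D/E + (-2 - 6)) = (2*E)/(D/E - 8) = (2*E)/(-8 + D/E) = 2*E/(-8 + D/E))
I*(K(c(-2, 1), -4) - 10) = -72*(2*(-4)**2/(-2 - 8*(-4)) - 10) = -72*(2*16/(-2 + 32) - 10) = -72*(2*16/30 - 10) = -72*(2*16*(1/30) - 10) = -72*(16/15 - 10) = -72*(-134/15) = 3216/5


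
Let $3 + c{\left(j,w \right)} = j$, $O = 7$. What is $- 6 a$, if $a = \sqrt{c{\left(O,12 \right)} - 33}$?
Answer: $- 6 i \sqrt{29} \approx - 32.311 i$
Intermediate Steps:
$c{\left(j,w \right)} = -3 + j$
$a = i \sqrt{29}$ ($a = \sqrt{\left(-3 + 7\right) - 33} = \sqrt{4 - 33} = \sqrt{-29} = i \sqrt{29} \approx 5.3852 i$)
$- 6 a = - 6 i \sqrt{29}$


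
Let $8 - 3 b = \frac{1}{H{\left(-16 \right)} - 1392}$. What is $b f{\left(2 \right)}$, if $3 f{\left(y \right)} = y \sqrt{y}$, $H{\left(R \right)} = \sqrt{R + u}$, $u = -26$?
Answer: $\frac{2 \left(16 \sqrt{21} + 11137 i \sqrt{2}\right)}{9 \left(\sqrt{42} + 1392 i\right)} \approx 2.5144 + 1.0511 \cdot 10^{-6} i$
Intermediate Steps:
$H{\left(R \right)} = \sqrt{-26 + R}$ ($H{\left(R \right)} = \sqrt{R - 26} = \sqrt{-26 + R}$)
$f{\left(y \right)} = \frac{y^{\frac{3}{2}}}{3}$ ($f{\left(y \right)} = \frac{y \sqrt{y}}{3} = \frac{y^{\frac{3}{2}}}{3}$)
$b = \frac{8}{3} - \frac{1}{3 \left(-1392 + i \sqrt{42}\right)}$ ($b = \frac{8}{3} - \frac{1}{3 \left(\sqrt{-26 - 16} - 1392\right)} = \frac{8}{3} - \frac{1}{3 \left(\sqrt{-42} - 1392\right)} = \frac{8}{3} - \frac{1}{3 \left(i \sqrt{42} - 1392\right)} = \frac{8}{3} - \frac{1}{3 \left(-1392 + i \sqrt{42}\right)} \approx 2.6669 + 1.1148 \cdot 10^{-6} i$)
$b f{\left(2 \right)} = \left(\frac{861280}{322951} + \frac{i \sqrt{42}}{5813118}\right) \frac{2^{\frac{3}{2}}}{3} = \left(\frac{861280}{322951} + \frac{i \sqrt{42}}{5813118}\right) \frac{2 \sqrt{2}}{3} = \frac{2 \sqrt{2} \left(\frac{861280}{322951} + \frac{i \sqrt{42}}{5813118}\right)}{3}$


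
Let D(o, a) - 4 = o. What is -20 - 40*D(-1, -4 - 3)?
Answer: -140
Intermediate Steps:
D(o, a) = 4 + o
-20 - 40*D(-1, -4 - 3) = -20 - 40*(4 - 1) = -20 - 40*3 = -20 - 120 = -140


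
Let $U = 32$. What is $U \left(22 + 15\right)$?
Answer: $1184$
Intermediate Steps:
$U \left(22 + 15\right) = 32 \left(22 + 15\right) = 32 \cdot 37 = 1184$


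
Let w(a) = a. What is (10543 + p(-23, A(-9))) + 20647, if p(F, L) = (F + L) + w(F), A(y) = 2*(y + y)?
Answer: 31108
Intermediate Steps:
A(y) = 4*y (A(y) = 2*(2*y) = 4*y)
p(F, L) = L + 2*F (p(F, L) = (F + L) + F = L + 2*F)
(10543 + p(-23, A(-9))) + 20647 = (10543 + (4*(-9) + 2*(-23))) + 20647 = (10543 + (-36 - 46)) + 20647 = (10543 - 82) + 20647 = 10461 + 20647 = 31108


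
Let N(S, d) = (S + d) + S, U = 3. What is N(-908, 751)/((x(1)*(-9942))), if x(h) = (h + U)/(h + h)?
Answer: 355/6628 ≈ 0.053561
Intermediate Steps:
x(h) = (3 + h)/(2*h) (x(h) = (h + 3)/(h + h) = (3 + h)/((2*h)) = (3 + h)*(1/(2*h)) = (3 + h)/(2*h))
N(S, d) = d + 2*S
N(-908, 751)/((x(1)*(-9942))) = (751 + 2*(-908))/((((½)*(3 + 1)/1)*(-9942))) = (751 - 1816)/((((½)*1*4)*(-9942))) = -1065/(2*(-9942)) = -1065/(-19884) = -1065*(-1/19884) = 355/6628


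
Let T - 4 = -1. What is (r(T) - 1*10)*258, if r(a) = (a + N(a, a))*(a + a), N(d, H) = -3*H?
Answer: -11868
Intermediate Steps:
T = 3 (T = 4 - 1 = 3)
r(a) = -4*a² (r(a) = (a - 3*a)*(a + a) = (-2*a)*(2*a) = -4*a²)
(r(T) - 1*10)*258 = (-4*3² - 1*10)*258 = (-4*9 - 10)*258 = (-36 - 10)*258 = -46*258 = -11868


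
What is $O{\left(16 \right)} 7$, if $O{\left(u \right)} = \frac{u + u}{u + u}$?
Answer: $7$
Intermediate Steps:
$O{\left(u \right)} = 1$ ($O{\left(u \right)} = \frac{2 u}{2 u} = 2 u \frac{1}{2 u} = 1$)
$O{\left(16 \right)} 7 = 1 \cdot 7 = 7$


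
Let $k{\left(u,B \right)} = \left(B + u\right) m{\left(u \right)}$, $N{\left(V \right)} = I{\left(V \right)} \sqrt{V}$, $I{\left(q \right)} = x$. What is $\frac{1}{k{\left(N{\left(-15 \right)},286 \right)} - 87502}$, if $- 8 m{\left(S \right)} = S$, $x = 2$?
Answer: $\frac{2 i}{- 174989 i + 143 \sqrt{15}} \approx -1.1429 \cdot 10^{-5} + 3.6173 \cdot 10^{-8} i$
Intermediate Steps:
$I{\left(q \right)} = 2$
$m{\left(S \right)} = - \frac{S}{8}$
$N{\left(V \right)} = 2 \sqrt{V}$
$k{\left(u,B \right)} = - \frac{u \left(B + u\right)}{8}$ ($k{\left(u,B \right)} = \left(B + u\right) \left(- \frac{u}{8}\right) = - \frac{u \left(B + u\right)}{8}$)
$\frac{1}{k{\left(N{\left(-15 \right)},286 \right)} - 87502} = \frac{1}{- \frac{2 \sqrt{-15} \left(286 + 2 \sqrt{-15}\right)}{8} - 87502} = \frac{1}{- \frac{2 i \sqrt{15} \left(286 + 2 i \sqrt{15}\right)}{8} - 87502} = \frac{1}{- \frac{i \sqrt{15} \left(286 + 2 i \sqrt{15}\right)}{4} - 87502} = \frac{1}{-87502 - \frac{i \sqrt{15} \left(286 + 2 i \sqrt{15}\right)}{4}}$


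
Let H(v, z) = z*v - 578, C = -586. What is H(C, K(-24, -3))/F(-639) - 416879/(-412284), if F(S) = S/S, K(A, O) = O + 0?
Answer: 486911999/412284 ≈ 1181.0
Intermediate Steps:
K(A, O) = O
H(v, z) = -578 + v*z (H(v, z) = v*z - 578 = -578 + v*z)
F(S) = 1
H(C, K(-24, -3))/F(-639) - 416879/(-412284) = (-578 - 586*(-3))/1 - 416879/(-412284) = (-578 + 1758)*1 - 416879*(-1/412284) = 1180*1 + 416879/412284 = 1180 + 416879/412284 = 486911999/412284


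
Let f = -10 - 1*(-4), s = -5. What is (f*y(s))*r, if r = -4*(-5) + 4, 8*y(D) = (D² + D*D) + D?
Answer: -810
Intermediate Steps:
y(D) = D²/4 + D/8 (y(D) = ((D² + D*D) + D)/8 = ((D² + D²) + D)/8 = (2*D² + D)/8 = (D + 2*D²)/8 = D²/4 + D/8)
r = 24 (r = 20 + 4 = 24)
f = -6 (f = -10 + 4 = -6)
(f*y(s))*r = -3*(-5)*(1 + 2*(-5))/4*24 = -3*(-5)*(1 - 10)/4*24 = -3*(-5)*(-9)/4*24 = -6*45/8*24 = -135/4*24 = -810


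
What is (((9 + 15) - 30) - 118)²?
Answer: 15376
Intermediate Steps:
(((9 + 15) - 30) - 118)² = ((24 - 30) - 118)² = (-6 - 118)² = (-124)² = 15376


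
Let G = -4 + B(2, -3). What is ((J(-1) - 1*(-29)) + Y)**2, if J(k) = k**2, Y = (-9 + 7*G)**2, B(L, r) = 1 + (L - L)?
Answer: 864900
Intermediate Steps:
B(L, r) = 1 (B(L, r) = 1 + 0 = 1)
G = -3 (G = -4 + 1 = -3)
Y = 900 (Y = (-9 + 7*(-3))**2 = (-9 - 21)**2 = (-30)**2 = 900)
((J(-1) - 1*(-29)) + Y)**2 = (((-1)**2 - 1*(-29)) + 900)**2 = ((1 + 29) + 900)**2 = (30 + 900)**2 = 930**2 = 864900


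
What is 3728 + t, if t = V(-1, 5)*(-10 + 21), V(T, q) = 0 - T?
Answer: 3739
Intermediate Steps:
V(T, q) = -T
t = 11 (t = (-1*(-1))*(-10 + 21) = 1*11 = 11)
3728 + t = 3728 + 11 = 3739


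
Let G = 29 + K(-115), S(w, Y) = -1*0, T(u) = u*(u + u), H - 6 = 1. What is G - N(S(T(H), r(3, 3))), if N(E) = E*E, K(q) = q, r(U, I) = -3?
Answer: -86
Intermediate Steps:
H = 7 (H = 6 + 1 = 7)
T(u) = 2*u² (T(u) = u*(2*u) = 2*u²)
S(w, Y) = 0
N(E) = E²
G = -86 (G = 29 - 115 = -86)
G - N(S(T(H), r(3, 3))) = -86 - 1*0² = -86 - 1*0 = -86 + 0 = -86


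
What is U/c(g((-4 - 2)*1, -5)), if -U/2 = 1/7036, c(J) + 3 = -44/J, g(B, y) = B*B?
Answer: 9/133684 ≈ 6.7323e-5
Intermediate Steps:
g(B, y) = B²
c(J) = -3 - 44/J
U = -1/3518 (U = -2/7036 = -2*1/7036 = -1/3518 ≈ -0.00028425)
U/c(g((-4 - 2)*1, -5)) = -1/(3518*(-3 - 44/(-4 - 2)²)) = -1/(3518*(-3 - 44/((-6*1)²))) = -1/(3518*(-3 - 44/((-6)²))) = -1/(3518*(-3 - 44/36)) = -1/(3518*(-3 - 44*1/36)) = -1/(3518*(-3 - 11/9)) = -1/(3518*(-38/9)) = -1/3518*(-9/38) = 9/133684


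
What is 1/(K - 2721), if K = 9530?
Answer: 1/6809 ≈ 0.00014686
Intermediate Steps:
1/(K - 2721) = 1/(9530 - 2721) = 1/6809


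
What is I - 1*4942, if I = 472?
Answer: -4470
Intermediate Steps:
I - 1*4942 = 472 - 1*4942 = 472 - 4942 = -4470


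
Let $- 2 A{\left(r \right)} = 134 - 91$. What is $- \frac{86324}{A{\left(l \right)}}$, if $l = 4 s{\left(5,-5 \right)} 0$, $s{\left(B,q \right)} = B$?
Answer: $\frac{172648}{43} \approx 4015.1$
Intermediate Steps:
$l = 0$ ($l = 4 \cdot 5 \cdot 0 = 20 \cdot 0 = 0$)
$A{\left(r \right)} = - \frac{43}{2}$ ($A{\left(r \right)} = - \frac{134 - 91}{2} = \left(- \frac{1}{2}\right) 43 = - \frac{43}{2}$)
$- \frac{86324}{A{\left(l \right)}} = - \frac{86324}{- \frac{43}{2}} = \left(-86324\right) \left(- \frac{2}{43}\right) = \frac{172648}{43}$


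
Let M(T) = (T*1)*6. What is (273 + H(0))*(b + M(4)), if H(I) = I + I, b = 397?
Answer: 114933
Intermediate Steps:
H(I) = 2*I
M(T) = 6*T (M(T) = T*6 = 6*T)
(273 + H(0))*(b + M(4)) = (273 + 2*0)*(397 + 6*4) = (273 + 0)*(397 + 24) = 273*421 = 114933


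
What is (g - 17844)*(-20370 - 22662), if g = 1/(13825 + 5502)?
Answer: 1349135301144/1757 ≈ 7.6786e+8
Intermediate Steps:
g = 1/19327 ≈ 5.1741e-5
(g - 17844)*(-20370 - 22662) = (1/19327 - 17844)*(-20370 - 22662) = -344870987/19327*(-43032) = 1349135301144/1757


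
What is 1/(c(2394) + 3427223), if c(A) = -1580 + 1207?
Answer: 1/3426850 ≈ 2.9181e-7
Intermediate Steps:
c(A) = -373
1/(c(2394) + 3427223) = 1/(-373 + 3427223) = 1/3426850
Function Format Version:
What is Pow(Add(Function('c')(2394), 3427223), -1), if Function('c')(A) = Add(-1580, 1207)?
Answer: Rational(1, 3426850) ≈ 2.9181e-7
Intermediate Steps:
Function('c')(A) = -373
Pow(Add(Function('c')(2394), 3427223), -1) = Pow(Add(-373, 3427223), -1) = Pow(3426850, -1) = Rational(1, 3426850)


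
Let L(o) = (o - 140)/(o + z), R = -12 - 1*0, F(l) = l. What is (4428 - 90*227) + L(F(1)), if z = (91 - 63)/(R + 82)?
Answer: -112709/7 ≈ -16101.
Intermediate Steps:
R = -12 (R = -12 + 0 = -12)
z = ⅖ (z = (91 - 63)/(-12 + 82) = 28/70 = 28*(1/70) = ⅖ ≈ 0.40000)
L(o) = (-140 + o)/(⅖ + o) (L(o) = (o - 140)/(o + ⅖) = (-140 + o)/(⅖ + o))
(4428 - 90*227) + L(F(1)) = (4428 - 90*227) + 5*(-140 + 1)/(2 + 5*1) = (4428 - 20430) + 5*(-139)/(2 + 5) = -16002 + 5*(-139)/7 = -16002 + 5*(⅐)*(-139) = -16002 - 695/7 = -112709/7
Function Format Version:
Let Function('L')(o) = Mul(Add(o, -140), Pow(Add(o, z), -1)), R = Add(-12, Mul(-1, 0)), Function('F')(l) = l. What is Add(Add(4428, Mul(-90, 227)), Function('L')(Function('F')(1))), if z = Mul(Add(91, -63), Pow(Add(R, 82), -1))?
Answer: Rational(-112709, 7) ≈ -16101.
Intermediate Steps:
R = -12 (R = Add(-12, 0) = -12)
z = Rational(2, 5) (z = Mul(Add(91, -63), Pow(Add(-12, 82), -1)) = Mul(28, Pow(70, -1)) = Mul(28, Rational(1, 70)) = Rational(2, 5) ≈ 0.40000)
Function('L')(o) = Mul(Pow(Add(Rational(2, 5), o), -1), Add(-140, o)) (Function('L')(o) = Mul(Add(o, -140), Pow(Add(o, Rational(2, 5)), -1)) = Mul(Add(-140, o), Pow(Add(Rational(2, 5), o), -1)) = Mul(Pow(Add(Rational(2, 5), o), -1), Add(-140, o)))
Add(Add(4428, Mul(-90, 227)), Function('L')(Function('F')(1))) = Add(Add(4428, Mul(-90, 227)), Mul(5, Pow(Add(2, Mul(5, 1)), -1), Add(-140, 1))) = Add(Add(4428, -20430), Mul(5, Pow(Add(2, 5), -1), -139)) = Add(-16002, Mul(5, Pow(7, -1), -139)) = Add(-16002, Mul(5, Rational(1, 7), -139)) = Add(-16002, Rational(-695, 7)) = Rational(-112709, 7)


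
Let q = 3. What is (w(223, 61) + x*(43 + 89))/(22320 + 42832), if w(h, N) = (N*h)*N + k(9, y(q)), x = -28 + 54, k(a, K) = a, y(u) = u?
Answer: 104153/8144 ≈ 12.789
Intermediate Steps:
x = 26
w(h, N) = 9 + h*N² (w(h, N) = (N*h)*N + 9 = h*N² + 9 = 9 + h*N²)
(w(223, 61) + x*(43 + 89))/(22320 + 42832) = ((9 + 223*61²) + 26*(43 + 89))/(22320 + 42832) = ((9 + 223*3721) + 26*132)/65152 = ((9 + 829783) + 3432)*(1/65152) = (829792 + 3432)*(1/65152) = 833224*(1/65152) = 104153/8144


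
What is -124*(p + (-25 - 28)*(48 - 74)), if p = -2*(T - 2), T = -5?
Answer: -172608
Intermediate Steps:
p = 14 (p = -2*(-5 - 2) = -2*(-7) = 14)
-124*(p + (-25 - 28)*(48 - 74)) = -124*(14 + (-25 - 28)*(48 - 74)) = -124*(14 - 53*(-26)) = -124*(14 + 1378) = -124*1392 = -172608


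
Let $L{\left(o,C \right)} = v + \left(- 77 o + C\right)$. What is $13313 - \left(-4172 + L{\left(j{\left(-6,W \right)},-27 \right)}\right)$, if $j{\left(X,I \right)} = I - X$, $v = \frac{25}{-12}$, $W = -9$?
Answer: $\frac{207397}{12} \approx 17283.0$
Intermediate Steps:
$v = - \frac{25}{12}$ ($v = 25 \left(- \frac{1}{12}\right) = - \frac{25}{12} \approx -2.0833$)
$L{\left(o,C \right)} = - \frac{25}{12} + C - 77 o$ ($L{\left(o,C \right)} = - \frac{25}{12} + \left(- 77 o + C\right) = - \frac{25}{12} + \left(C - 77 o\right) = - \frac{25}{12} + C - 77 o$)
$13313 - \left(-4172 + L{\left(j{\left(-6,W \right)},-27 \right)}\right) = 13313 - \left(-4172 - \left(\frac{349}{12} + 77 \left(-9 - -6\right)\right)\right) = 13313 - \left(-4172 - \left(\frac{349}{12} + 77 \left(-9 + 6\right)\right)\right) = 13313 - \left(-4172 - - \frac{2423}{12}\right) = 13313 - \left(-4172 + \frac{2423}{12}\right) = 13313 - - \frac{47641}{12} = 13313 + \frac{47641}{12} = \frac{207397}{12}$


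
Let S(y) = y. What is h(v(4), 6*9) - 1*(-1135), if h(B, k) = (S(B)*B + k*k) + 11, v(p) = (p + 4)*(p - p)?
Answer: 4062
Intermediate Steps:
v(p) = 0 (v(p) = (4 + p)*0 = 0)
h(B, k) = 11 + B² + k² (h(B, k) = (B*B + k*k) + 11 = (B² + k²) + 11 = 11 + B² + k²)
h(v(4), 6*9) - 1*(-1135) = (11 + 0² + (6*9)²) - 1*(-1135) = (11 + 0 + 54²) + 1135 = (11 + 0 + 2916) + 1135 = 2927 + 1135 = 4062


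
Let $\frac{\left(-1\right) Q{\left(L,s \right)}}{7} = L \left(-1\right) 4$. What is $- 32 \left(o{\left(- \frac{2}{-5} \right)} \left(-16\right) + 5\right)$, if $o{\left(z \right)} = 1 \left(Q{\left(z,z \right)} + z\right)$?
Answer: $\frac{28896}{5} \approx 5779.2$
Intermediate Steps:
$Q{\left(L,s \right)} = 28 L$ ($Q{\left(L,s \right)} = - 7 L \left(-1\right) 4 = - 7 - L 4 = - 7 \left(- 4 L\right) = 28 L$)
$o{\left(z \right)} = 29 z$ ($o{\left(z \right)} = 1 \left(28 z + z\right) = 1 \cdot 29 z = 29 z$)
$- 32 \left(o{\left(- \frac{2}{-5} \right)} \left(-16\right) + 5\right) = - 32 \left(29 \left(- \frac{2}{-5}\right) \left(-16\right) + 5\right) = - 32 \left(29 \left(\left(-2\right) \left(- \frac{1}{5}\right)\right) \left(-16\right) + 5\right) = - 32 \left(29 \cdot \frac{2}{5} \left(-16\right) + 5\right) = - 32 \left(\frac{58}{5} \left(-16\right) + 5\right) = - 32 \left(- \frac{928}{5} + 5\right) = \left(-32\right) \left(- \frac{903}{5}\right) = \frac{28896}{5}$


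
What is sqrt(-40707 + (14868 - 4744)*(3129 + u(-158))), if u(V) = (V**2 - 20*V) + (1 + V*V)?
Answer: 5*sqrt(22764413) ≈ 23856.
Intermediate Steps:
u(V) = 1 - 20*V + 2*V**2 (u(V) = (V**2 - 20*V) + (1 + V**2) = 1 - 20*V + 2*V**2)
sqrt(-40707 + (14868 - 4744)*(3129 + u(-158))) = sqrt(-40707 + (14868 - 4744)*(3129 + (1 - 20*(-158) + 2*(-158)**2))) = sqrt(-40707 + 10124*(3129 + (1 + 3160 + 2*24964))) = sqrt(-40707 + 10124*(3129 + (1 + 3160 + 49928))) = sqrt(-40707 + 10124*(3129 + 53089)) = sqrt(-40707 + 10124*56218) = sqrt(-40707 + 569151032) = sqrt(569110325) = 5*sqrt(22764413)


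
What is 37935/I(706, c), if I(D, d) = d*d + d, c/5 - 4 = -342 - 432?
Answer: 2529/987910 ≈ 0.0025599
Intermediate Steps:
c = -3850 (c = 20 + 5*(-342 - 432) = 20 + 5*(-774) = 20 - 3870 = -3850)
I(D, d) = d + d**2 (I(D, d) = d**2 + d = d + d**2)
37935/I(706, c) = 37935/((-3850*(1 - 3850))) = 37935/((-3850*(-3849))) = 37935/14818650 = 37935*(1/14818650) = 2529/987910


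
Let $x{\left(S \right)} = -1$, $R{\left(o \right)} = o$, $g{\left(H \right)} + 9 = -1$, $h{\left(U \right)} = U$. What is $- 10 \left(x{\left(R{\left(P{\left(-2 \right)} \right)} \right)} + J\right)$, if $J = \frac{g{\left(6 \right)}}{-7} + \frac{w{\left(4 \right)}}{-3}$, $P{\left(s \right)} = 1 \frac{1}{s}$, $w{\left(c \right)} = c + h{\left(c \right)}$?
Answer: $\frac{470}{21} \approx 22.381$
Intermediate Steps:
$g{\left(H \right)} = -10$ ($g{\left(H \right)} = -9 - 1 = -10$)
$w{\left(c \right)} = 2 c$ ($w{\left(c \right)} = c + c = 2 c$)
$P{\left(s \right)} = \frac{1}{s}$
$J = - \frac{26}{21}$ ($J = - \frac{10}{-7} + \frac{2 \cdot 4}{-3} = \left(-10\right) \left(- \frac{1}{7}\right) + 8 \left(- \frac{1}{3}\right) = \frac{10}{7} - \frac{8}{3} = - \frac{26}{21} \approx -1.2381$)
$- 10 \left(x{\left(R{\left(P{\left(-2 \right)} \right)} \right)} + J\right) = - 10 \left(-1 - \frac{26}{21}\right) = \left(-10\right) \left(- \frac{47}{21}\right) = \frac{470}{21}$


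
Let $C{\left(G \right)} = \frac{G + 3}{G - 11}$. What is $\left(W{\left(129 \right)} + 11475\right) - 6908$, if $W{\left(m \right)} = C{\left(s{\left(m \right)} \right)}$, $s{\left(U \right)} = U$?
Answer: $\frac{269519}{59} \approx 4568.1$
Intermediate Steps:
$C{\left(G \right)} = \frac{3 + G}{-11 + G}$
$W{\left(m \right)} = \frac{3 + m}{-11 + m}$
$\left(W{\left(129 \right)} + 11475\right) - 6908 = \left(\frac{3 + 129}{-11 + 129} + 11475\right) - 6908 = \left(\frac{1}{118} \cdot 132 + 11475\right) - 6908 = \left(\frac{66}{59} + 11475\right) - 6908 = \frac{677091}{59} - 6908 = \frac{269519}{59}$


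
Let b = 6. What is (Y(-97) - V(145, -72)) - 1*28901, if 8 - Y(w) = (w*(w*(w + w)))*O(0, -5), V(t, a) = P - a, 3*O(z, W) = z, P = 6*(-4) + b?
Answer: -28947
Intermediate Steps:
P = -18 (P = 6*(-4) + 6 = -24 + 6 = -18)
O(z, W) = z/3
V(t, a) = -18 - a
Y(w) = 8 (Y(w) = 8 - w*(w*(w + w))*(⅓)*0 = 8 - w*(w*(2*w))*0 = 8 - w*(2*w²)*0 = 8 - 2*w³*0 = 8 - 1*0 = 8 + 0 = 8)
(Y(-97) - V(145, -72)) - 1*28901 = (8 - (-18 - 1*(-72))) - 1*28901 = (8 - (-18 + 72)) - 28901 = (8 - 1*54) - 28901 = (8 - 54) - 28901 = -46 - 28901 = -28947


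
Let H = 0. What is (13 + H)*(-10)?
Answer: -130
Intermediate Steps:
(13 + H)*(-10) = (13 + 0)*(-10) = 13*(-10) = -130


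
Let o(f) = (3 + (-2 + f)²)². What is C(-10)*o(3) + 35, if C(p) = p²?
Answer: 1635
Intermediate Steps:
C(-10)*o(3) + 35 = (-10)²*(3 + (-2 + 3)²)² + 35 = 100*(3 + 1²)² + 35 = 100*(3 + 1)² + 35 = 100*4² + 35 = 100*16 + 35 = 1600 + 35 = 1635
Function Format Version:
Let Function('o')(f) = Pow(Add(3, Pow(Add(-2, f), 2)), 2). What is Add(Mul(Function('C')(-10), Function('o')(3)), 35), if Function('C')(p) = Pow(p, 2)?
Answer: 1635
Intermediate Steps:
Add(Mul(Function('C')(-10), Function('o')(3)), 35) = Add(Mul(Pow(-10, 2), Pow(Add(3, Pow(Add(-2, 3), 2)), 2)), 35) = Add(Mul(100, Pow(Add(3, Pow(1, 2)), 2)), 35) = Add(Mul(100, Pow(Add(3, 1), 2)), 35) = Add(Mul(100, Pow(4, 2)), 35) = Add(Mul(100, 16), 35) = Add(1600, 35) = 1635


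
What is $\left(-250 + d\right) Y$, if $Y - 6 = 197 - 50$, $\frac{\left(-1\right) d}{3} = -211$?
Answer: $58599$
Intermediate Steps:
$d = 633$ ($d = \left(-3\right) \left(-211\right) = 633$)
$Y = 153$ ($Y = 6 + \left(197 - 50\right) = 6 + 147 = 153$)
$\left(-250 + d\right) Y = \left(-250 + 633\right) 153 = 383 \cdot 153 = 58599$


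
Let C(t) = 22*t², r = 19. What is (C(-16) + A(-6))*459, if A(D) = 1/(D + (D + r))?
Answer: 18096075/7 ≈ 2.5852e+6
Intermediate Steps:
A(D) = 1/(19 + 2*D) (A(D) = 1/(D + (D + 19)) = 1/(D + (19 + D)) = 1/(19 + 2*D))
(C(-16) + A(-6))*459 = (22*(-16)² + 1/(19 + 2*(-6)))*459 = (22*256 + 1/(19 - 12))*459 = (5632 + 1/7)*459 = (5632 + ⅐)*459 = (39425/7)*459 = 18096075/7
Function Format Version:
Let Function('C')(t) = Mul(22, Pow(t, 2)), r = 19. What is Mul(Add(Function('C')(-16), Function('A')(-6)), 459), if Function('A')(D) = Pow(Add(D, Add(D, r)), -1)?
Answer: Rational(18096075, 7) ≈ 2.5852e+6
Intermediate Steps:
Function('A')(D) = Pow(Add(19, Mul(2, D)), -1) (Function('A')(D) = Pow(Add(D, Add(D, 19)), -1) = Pow(Add(D, Add(19, D)), -1) = Pow(Add(19, Mul(2, D)), -1))
Mul(Add(Function('C')(-16), Function('A')(-6)), 459) = Mul(Add(Mul(22, Pow(-16, 2)), Pow(Add(19, Mul(2, -6)), -1)), 459) = Mul(Add(Mul(22, 256), Pow(Add(19, -12), -1)), 459) = Mul(Add(5632, Pow(7, -1)), 459) = Mul(Add(5632, Rational(1, 7)), 459) = Mul(Rational(39425, 7), 459) = Rational(18096075, 7)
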